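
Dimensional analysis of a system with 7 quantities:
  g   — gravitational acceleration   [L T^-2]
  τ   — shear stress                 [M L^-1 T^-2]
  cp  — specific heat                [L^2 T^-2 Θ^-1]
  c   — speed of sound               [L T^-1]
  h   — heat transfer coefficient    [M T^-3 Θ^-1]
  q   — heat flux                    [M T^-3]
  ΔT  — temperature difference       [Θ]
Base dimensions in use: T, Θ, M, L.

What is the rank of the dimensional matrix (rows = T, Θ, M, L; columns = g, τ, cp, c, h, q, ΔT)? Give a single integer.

4

Exponent matrix [T,Θ,M,L] × [g,τ,cp,c,h,q,ΔT]:
  T: [-2 -2 -2 -1 -3 -3  0]
  Θ: [ 0  0 -1  0 -1  0  1]
  M: [ 0  1  0  0  1  1  0]
  L: [ 1 -1  2  1  0  0  0]
RREF → pivots at {g,τ,cp,c} ⇒ r = 4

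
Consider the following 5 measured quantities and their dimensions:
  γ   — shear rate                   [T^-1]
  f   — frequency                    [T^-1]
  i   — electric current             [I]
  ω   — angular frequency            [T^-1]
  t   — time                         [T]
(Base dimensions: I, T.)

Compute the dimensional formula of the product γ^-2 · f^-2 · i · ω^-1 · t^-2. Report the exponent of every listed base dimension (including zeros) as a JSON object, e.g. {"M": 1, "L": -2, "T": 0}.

{"I": 1, "T": 3}

Write exponents as rows I,T / cols γ,f,i,ω,t:
  I: [ 0  0  1  0  0]
  T: [-1 -1  0 -1  1]
  [I]: (-2)·0+(-2)·0+(1)·1+(-1)·0+(-2)·0 = 1
  [T]: (-2)·-1+(-2)·-1+(1)·0+(-1)·-1+(-2)·1 = 3
⇒ I T^3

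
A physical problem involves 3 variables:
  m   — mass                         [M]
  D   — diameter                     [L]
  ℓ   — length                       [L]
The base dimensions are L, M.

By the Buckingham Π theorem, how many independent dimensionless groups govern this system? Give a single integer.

Write exponents as rows L,M / cols m,D,ℓ:
  L: [ 0  1  1]
  M: [ 1  0  0]
Echelon form has 2 nonzero rows (pivots: m,D)
Π count = n − r = 3 − 2 = 1

1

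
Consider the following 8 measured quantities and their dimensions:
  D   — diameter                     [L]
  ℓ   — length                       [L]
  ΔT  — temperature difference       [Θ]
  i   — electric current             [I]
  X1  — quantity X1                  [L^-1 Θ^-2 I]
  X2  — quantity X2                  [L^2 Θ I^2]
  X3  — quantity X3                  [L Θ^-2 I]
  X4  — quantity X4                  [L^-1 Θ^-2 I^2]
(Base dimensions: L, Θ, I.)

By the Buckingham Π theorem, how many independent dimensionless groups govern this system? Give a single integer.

Write exponents as rows L,Θ,I / cols D,ℓ,ΔT,i,X1,X2,X3,X4:
  L: [ 1  1  0  0 -1  2  1 -1]
  Θ: [ 0  0  1  0 -2  1 -2 -2]
  I: [ 0  0  0  1  1  2  1  2]
Row reduction gives pivot columns D,ΔT,i; rank = 3
Π count = n − r = 8 − 3 = 5

5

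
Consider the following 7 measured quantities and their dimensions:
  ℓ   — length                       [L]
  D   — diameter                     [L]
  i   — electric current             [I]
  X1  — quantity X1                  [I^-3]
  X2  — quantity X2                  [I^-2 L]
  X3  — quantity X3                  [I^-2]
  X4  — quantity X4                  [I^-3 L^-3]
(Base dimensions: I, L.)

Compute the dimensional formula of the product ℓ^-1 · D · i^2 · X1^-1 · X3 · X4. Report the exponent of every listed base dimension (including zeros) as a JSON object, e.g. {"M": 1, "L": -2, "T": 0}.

{"I": 0, "L": -3}

Write exponents as rows I,L / cols ℓ,D,i,X1,X2,X3,X4:
  I: [ 0  0  1 -3 -2 -2 -3]
  L: [ 1  1  0  0  1  0 -3]
  [I]: (-1)·0+(1)·0+(2)·1+(-1)·-3+(1)·-2+(1)·-3 = 0
  [L]: (-1)·1+(1)·1+(2)·0+(-1)·0+(1)·0+(1)·-3 = -3
⇒ L^-3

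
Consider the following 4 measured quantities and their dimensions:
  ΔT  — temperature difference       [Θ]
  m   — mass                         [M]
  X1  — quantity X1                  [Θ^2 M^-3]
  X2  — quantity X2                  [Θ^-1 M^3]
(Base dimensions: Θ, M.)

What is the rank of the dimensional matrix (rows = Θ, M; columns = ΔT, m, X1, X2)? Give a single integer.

Write exponents as rows Θ,M / cols ΔT,m,X1,X2:
  Θ: [ 1  0  2 -1]
  M: [ 0  1 -3  3]
Echelon form has 2 nonzero rows (pivots: ΔT,m)

2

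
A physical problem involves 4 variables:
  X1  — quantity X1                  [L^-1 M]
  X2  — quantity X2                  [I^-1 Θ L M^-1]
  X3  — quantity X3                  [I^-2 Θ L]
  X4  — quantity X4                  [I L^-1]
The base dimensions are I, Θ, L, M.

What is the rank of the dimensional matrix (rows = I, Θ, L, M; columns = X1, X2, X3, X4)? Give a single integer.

Exponent matrix [I,Θ,L,M] × [X1,X2,X3,X4]:
  I: [ 0 -1 -2  1]
  Θ: [ 0  1  1  0]
  L: [-1  1  1 -1]
  M: [ 1 -1  0  0]
Row reduction gives pivot columns X1,X2,X3; rank = 3

3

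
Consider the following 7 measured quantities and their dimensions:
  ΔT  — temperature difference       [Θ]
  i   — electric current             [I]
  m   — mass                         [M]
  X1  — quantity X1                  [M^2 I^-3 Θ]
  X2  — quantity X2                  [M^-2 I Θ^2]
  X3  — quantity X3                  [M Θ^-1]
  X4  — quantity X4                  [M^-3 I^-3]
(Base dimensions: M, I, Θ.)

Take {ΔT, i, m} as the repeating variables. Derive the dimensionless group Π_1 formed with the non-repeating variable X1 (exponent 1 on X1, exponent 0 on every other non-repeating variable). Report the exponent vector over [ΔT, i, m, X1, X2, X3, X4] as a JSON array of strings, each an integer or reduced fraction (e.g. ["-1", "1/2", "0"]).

["-1", "3", "-2", "1", "0", "0", "0"]

Write exponents as rows M,I,Θ / cols ΔT,i,m,X1,X2,X3,X4:
  M: [ 0  0  1  2 -2  1 -3]
  I: [ 0  1  0 -3  1  0 -3]
  Θ: [ 1  0  0  1  2 -1  0]
RREF → pivots at {ΔT,i,m} ⇒ r = 3
Pivot set = {ΔT,i,m}, free = {X1,X2,X3,X4}
RREF:
  r0: [   1    0    0    1    2   -1    0]
  r1: [   0    1    0   -3    1    0   -3]
  r2: [   0    0    1    2   -2    1   -3]
Fix exponent of X1 at 1, X2 at 0, X3 at 0, X4 at 0; solve each RREF row for its pivot's exponent:
  r0: exp(ΔT) + (1)·1 = 0 ⇒ exp(ΔT) = -1
  r1: exp(i) + (-3)·1 = 0 ⇒ exp(i) = 3
  r2: exp(m) + (2)·1 = 0 ⇒ exp(m) = -2
Π_1 = ΔT^-1 · i^3 · m^-2 · X1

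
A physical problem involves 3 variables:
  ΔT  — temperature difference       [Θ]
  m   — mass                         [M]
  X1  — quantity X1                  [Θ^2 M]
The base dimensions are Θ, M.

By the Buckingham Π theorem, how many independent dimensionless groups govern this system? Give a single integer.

Dimensional matrix (Θ×M by ΔT×m×X1):
  Θ: [ 1  0  2]
  M: [ 0  1  1]
RREF → pivots at {ΔT,m} ⇒ r = 2
3 vars − rank 2 = 1 Π group

1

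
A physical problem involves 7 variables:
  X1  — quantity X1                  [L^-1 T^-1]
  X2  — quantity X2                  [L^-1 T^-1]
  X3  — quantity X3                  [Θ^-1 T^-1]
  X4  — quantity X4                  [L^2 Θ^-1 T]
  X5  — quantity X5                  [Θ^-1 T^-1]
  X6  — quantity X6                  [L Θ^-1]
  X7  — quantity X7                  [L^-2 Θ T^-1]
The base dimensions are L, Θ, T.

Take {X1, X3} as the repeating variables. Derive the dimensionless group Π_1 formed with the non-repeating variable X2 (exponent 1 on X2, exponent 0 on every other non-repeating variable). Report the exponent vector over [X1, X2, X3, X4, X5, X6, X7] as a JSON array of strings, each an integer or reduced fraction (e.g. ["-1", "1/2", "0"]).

Write exponents as rows L,Θ,T / cols X1,X2,X3,X4,X5,X6,X7:
  L: [-1 -1  0  2  0  1 -2]
  Θ: [ 0  0 -1 -1 -1 -1  1]
  T: [-1 -1 -1  1 -1  0 -1]
RREF → pivots at {X1,X3} ⇒ r = 2
Repeat: X1,X3; free: X2,X4,X5,X6,X7
RREF:
  r0: [   1    1    0   -2    0   -1    2]
  r1: [   0    0    1    1    1    1   -1]
  r2: [   0    0    0    0    0    0    0]
Fix exponent of X2 at 1, X4 at 0, X5 at 0, X6 at 0, X7 at 0; solve each RREF row for its pivot's exponent:
  r0: exp(X1) + (1)·1 = 0 ⇒ exp(X1) = -1
  r1: exp(X3) + (0)·1 = 0 ⇒ exp(X3) = 0
Π_1 = X1^-1 · X2

["-1", "1", "0", "0", "0", "0", "0"]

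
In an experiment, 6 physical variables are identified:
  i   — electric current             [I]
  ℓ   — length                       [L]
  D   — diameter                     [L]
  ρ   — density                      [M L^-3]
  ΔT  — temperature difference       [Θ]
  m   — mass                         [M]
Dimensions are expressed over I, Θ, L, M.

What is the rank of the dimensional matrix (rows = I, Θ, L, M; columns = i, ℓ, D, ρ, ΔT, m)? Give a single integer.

4

Dimensional matrix (I×Θ×L×M by i×ℓ×D×ρ×ΔT×m):
  I: [ 1  0  0  0  0  0]
  Θ: [ 0  0  0  0  1  0]
  L: [ 0  1  1 -3  0  0]
  M: [ 0  0  0  1  0  1]
RREF → pivots at {i,ℓ,ρ,ΔT} ⇒ r = 4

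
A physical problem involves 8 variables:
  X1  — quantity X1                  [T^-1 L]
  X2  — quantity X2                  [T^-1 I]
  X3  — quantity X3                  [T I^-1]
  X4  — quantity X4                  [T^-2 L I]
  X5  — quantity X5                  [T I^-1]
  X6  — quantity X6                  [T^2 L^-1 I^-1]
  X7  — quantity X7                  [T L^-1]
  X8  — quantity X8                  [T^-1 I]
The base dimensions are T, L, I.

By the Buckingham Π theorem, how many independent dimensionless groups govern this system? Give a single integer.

Write exponents as rows T,L,I / cols X1,X2,X3,X4,X5,X6,X7,X8:
  T: [-1 -1  1 -2  1  2  1 -1]
  L: [ 1  0  0  1  0 -1 -1  0]
  I: [ 0  1 -1  1 -1 -1  0  1]
RREF → pivots at {X1,X2} ⇒ r = 2
8 vars − rank 2 = 6 Π groups

6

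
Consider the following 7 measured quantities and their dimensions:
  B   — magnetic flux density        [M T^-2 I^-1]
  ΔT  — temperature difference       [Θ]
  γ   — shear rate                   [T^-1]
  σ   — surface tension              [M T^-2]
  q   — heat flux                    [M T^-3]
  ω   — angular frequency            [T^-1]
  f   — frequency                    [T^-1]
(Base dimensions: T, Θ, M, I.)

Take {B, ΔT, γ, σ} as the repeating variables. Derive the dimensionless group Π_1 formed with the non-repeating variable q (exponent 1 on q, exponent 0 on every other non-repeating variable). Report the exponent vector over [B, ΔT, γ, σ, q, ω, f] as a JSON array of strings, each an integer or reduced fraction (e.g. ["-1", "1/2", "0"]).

["0", "0", "-1", "-1", "1", "0", "0"]

Exponent matrix [T,Θ,M,I] × [B,ΔT,γ,σ,q,ω,f]:
  T: [-2  0 -1 -2 -3 -1 -1]
  Θ: [ 0  1  0  0  0  0  0]
  M: [ 1  0  0  1  1  0  0]
  I: [-1  0  0  0  0  0  0]
Echelon form has 4 nonzero rows (pivots: B,ΔT,γ,σ)
Pivot set = {B,ΔT,γ,σ}, free = {q,ω,f}
RREF:
  r0: [   1    0    0    0    0    0    0]
  r1: [   0    1    0    0    0    0    0]
  r2: [   0    0    1    0    1    1    1]
  r3: [   0    0    0    1    1    0    0]
Fix exponent of q at 1, ω at 0, f at 0; solve each RREF row for its pivot's exponent:
  r0: exp(B) + (0)·1 = 0 ⇒ exp(B) = 0
  r1: exp(ΔT) + (0)·1 = 0 ⇒ exp(ΔT) = 0
  r2: exp(γ) + (1)·1 = 0 ⇒ exp(γ) = -1
  r3: exp(σ) + (1)·1 = 0 ⇒ exp(σ) = -1
Π_1 = γ^-1 · σ^-1 · q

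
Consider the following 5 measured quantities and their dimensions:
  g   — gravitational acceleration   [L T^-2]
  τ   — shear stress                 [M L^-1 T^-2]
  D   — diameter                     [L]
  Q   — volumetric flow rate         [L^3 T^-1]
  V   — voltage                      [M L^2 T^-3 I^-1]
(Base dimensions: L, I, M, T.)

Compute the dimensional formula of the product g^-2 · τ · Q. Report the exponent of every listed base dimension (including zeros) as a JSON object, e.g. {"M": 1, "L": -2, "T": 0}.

{"L": 0, "I": 0, "M": 1, "T": 1}

Dimensional matrix (L×I×M×T by g×τ×D×Q×V):
  L: [ 1 -1  1  3  2]
  I: [ 0  0  0  0 -1]
  M: [ 0  1  0  0  1]
  T: [-2 -2  0 -1 -3]
  [L]: (-2)·1+(1)·-1+(1)·3 = 0
  [I]: (-2)·0+(1)·0+(1)·0 = 0
  [M]: (-2)·0+(1)·1+(1)·0 = 1
  [T]: (-2)·-2+(1)·-2+(1)·-1 = 1
⇒ M T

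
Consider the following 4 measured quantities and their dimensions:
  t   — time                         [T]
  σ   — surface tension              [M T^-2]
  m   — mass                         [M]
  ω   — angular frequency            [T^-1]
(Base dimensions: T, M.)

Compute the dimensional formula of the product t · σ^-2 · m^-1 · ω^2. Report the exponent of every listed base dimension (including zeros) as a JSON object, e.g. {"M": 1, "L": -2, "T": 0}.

Write exponents as rows T,M / cols t,σ,m,ω:
  T: [ 1 -2  0 -1]
  M: [ 0  1  1  0]
  [T]: (1)·1+(-2)·-2+(-1)·0+(2)·-1 = 3
  [M]: (1)·0+(-2)·1+(-1)·1+(2)·0 = -3
⇒ T^3 M^-3

{"T": 3, "M": -3}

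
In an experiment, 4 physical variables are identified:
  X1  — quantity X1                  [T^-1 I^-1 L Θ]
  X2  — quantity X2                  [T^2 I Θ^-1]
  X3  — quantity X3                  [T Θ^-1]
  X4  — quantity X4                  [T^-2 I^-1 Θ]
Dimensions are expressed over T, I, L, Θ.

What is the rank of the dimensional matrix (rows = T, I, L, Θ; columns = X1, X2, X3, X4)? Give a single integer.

3

Exponent matrix [T,I,L,Θ] × [X1,X2,X3,X4]:
  T: [-1  2  1 -2]
  I: [-1  1  0 -1]
  L: [ 1  0  0  0]
  Θ: [ 1 -1 -1  1]
RREF → pivots at {X1,X2,X3} ⇒ r = 3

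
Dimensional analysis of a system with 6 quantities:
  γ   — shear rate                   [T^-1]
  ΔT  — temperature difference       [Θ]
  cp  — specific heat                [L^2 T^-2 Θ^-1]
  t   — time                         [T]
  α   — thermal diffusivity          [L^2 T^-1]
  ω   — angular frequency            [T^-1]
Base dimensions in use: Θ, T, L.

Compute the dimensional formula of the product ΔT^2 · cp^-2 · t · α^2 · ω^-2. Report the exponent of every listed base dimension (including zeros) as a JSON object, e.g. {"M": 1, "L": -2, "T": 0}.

Dimensional matrix (Θ×T×L by γ×ΔT×cp×t×α×ω):
  Θ: [ 0  1 -1  0  0  0]
  T: [-1  0 -2  1 -1 -1]
  L: [ 0  0  2  0  2  0]
  [Θ]: (2)·1+(-2)·-1+(1)·0+(2)·0+(-2)·0 = 4
  [T]: (2)·0+(-2)·-2+(1)·1+(2)·-1+(-2)·-1 = 5
  [L]: (2)·0+(-2)·2+(1)·0+(2)·2+(-2)·0 = 0
⇒ Θ^4 T^5

{"Θ": 4, "T": 5, "L": 0}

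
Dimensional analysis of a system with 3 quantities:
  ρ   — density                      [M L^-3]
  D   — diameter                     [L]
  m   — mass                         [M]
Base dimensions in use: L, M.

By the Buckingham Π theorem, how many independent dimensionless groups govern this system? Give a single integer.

1

Exponent matrix [L,M] × [ρ,D,m]:
  L: [-3  1  0]
  M: [ 1  0  1]
RREF → pivots at {ρ,D} ⇒ r = 2
n=3, r=2 ⇒ 1 dimensionless group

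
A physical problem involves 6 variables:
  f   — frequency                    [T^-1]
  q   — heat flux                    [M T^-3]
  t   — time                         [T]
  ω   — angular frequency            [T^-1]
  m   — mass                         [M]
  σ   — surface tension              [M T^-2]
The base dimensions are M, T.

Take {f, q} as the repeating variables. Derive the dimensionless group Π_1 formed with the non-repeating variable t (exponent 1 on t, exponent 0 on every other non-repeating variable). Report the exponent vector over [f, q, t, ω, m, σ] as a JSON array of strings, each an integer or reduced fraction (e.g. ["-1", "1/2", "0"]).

Write exponents as rows M,T / cols f,q,t,ω,m,σ:
  M: [ 0  1  0  0  1  1]
  T: [-1 -3  1 -1  0 -2]
Row reduction gives pivot columns f,q; rank = 2
Pivot set = {f,q}, free = {t,ω,m,σ}
RREF:
  r0: [   1    0   -1    1   -3   -1]
  r1: [   0    1    0    0    1    1]
Fix exponent of t at 1, ω at 0, m at 0, σ at 0; solve each RREF row for its pivot's exponent:
  r0: exp(f) + (-1)·1 = 0 ⇒ exp(f) = 1
  r1: exp(q) + (0)·1 = 0 ⇒ exp(q) = 0
Π_1 = f · t

["1", "0", "1", "0", "0", "0"]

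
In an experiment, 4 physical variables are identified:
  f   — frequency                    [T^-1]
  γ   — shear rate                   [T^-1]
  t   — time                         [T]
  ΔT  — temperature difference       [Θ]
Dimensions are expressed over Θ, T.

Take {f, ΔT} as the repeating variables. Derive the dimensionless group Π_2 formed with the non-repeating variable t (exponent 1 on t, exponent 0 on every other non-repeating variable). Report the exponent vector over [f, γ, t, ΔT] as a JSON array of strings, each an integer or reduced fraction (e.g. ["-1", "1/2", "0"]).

["1", "0", "1", "0"]

Exponent matrix [Θ,T] × [f,γ,t,ΔT]:
  Θ: [ 0  0  0  1]
  T: [-1 -1  1  0]
RREF → pivots at {f,ΔT} ⇒ r = 2
Repeat: f,ΔT; free: γ,t
RREF:
  r0: [   1    1   -1    0]
  r1: [   0    0    0    1]
Fix exponent of t at 1, γ at 0; solve each RREF row for its pivot's exponent:
  r0: exp(f) + (-1)·1 = 0 ⇒ exp(f) = 1
  r1: exp(ΔT) + (0)·1 = 0 ⇒ exp(ΔT) = 0
Π_2 = f · t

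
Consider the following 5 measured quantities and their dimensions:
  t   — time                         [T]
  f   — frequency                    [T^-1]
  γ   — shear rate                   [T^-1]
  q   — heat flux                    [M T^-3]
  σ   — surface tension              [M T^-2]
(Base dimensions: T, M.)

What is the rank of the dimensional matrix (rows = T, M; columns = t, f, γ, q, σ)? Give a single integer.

2

Dimensional matrix (T×M by t×f×γ×q×σ):
  T: [ 1 -1 -1 -3 -2]
  M: [ 0  0  0  1  1]
RREF → pivots at {t,q} ⇒ r = 2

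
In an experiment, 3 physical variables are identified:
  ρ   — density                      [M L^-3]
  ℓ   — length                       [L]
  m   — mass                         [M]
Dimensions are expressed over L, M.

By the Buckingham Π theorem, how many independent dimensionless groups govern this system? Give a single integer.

1

Dimensional matrix (L×M by ρ×ℓ×m):
  L: [-3  1  0]
  M: [ 1  0  1]
Row reduction gives pivot columns ρ,ℓ; rank = 2
3 vars − rank 2 = 1 Π group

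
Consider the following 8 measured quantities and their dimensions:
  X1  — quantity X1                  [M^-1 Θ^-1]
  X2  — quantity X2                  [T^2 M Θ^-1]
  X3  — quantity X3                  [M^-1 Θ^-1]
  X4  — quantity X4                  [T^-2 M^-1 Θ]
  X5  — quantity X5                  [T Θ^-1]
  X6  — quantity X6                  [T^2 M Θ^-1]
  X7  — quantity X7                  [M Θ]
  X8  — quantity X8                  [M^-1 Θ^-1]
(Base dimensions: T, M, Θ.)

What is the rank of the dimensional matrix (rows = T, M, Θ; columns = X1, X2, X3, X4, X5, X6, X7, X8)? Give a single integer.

2

Exponent matrix [T,M,Θ] × [X1,X2,X3,X4,X5,X6,X7,X8]:
  T: [ 0  2  0 -2  1  2  0  0]
  M: [-1  1 -1 -1  0  1  1 -1]
  Θ: [-1 -1 -1  1 -1 -1  1 -1]
RREF → pivots at {X1,X2} ⇒ r = 2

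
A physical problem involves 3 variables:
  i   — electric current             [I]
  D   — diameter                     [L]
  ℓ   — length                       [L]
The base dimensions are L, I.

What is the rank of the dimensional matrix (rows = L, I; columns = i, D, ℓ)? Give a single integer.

2

Dimensional matrix (L×I by i×D×ℓ):
  L: [ 0  1  1]
  I: [ 1  0  0]
Echelon form has 2 nonzero rows (pivots: i,D)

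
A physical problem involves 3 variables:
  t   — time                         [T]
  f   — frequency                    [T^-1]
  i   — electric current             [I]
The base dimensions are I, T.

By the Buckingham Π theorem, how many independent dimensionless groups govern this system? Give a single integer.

1

Exponent matrix [I,T] × [t,f,i]:
  I: [ 0  0  1]
  T: [ 1 -1  0]
RREF → pivots at {t,i} ⇒ r = 2
3 vars − rank 2 = 1 Π group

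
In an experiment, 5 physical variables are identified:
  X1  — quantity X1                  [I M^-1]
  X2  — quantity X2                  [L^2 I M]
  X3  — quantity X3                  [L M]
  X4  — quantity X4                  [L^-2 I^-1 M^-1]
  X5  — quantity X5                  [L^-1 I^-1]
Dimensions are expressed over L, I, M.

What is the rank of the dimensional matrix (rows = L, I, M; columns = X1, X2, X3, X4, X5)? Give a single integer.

2

Write exponents as rows L,I,M / cols X1,X2,X3,X4,X5:
  L: [ 0  2  1 -2 -1]
  I: [ 1  1  0 -1 -1]
  M: [-1  1  1 -1  0]
Row reduction gives pivot columns X1,X2; rank = 2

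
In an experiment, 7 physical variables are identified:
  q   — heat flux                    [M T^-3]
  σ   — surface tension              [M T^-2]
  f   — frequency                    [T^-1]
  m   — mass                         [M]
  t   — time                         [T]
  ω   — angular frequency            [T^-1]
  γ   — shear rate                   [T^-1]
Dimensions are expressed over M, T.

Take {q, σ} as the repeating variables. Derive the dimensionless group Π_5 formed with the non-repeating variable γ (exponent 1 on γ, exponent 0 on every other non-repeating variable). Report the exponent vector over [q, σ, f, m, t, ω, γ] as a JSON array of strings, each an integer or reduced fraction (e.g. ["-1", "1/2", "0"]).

["-1", "1", "0", "0", "0", "0", "1"]

Write exponents as rows M,T / cols q,σ,f,m,t,ω,γ:
  M: [ 1  1  0  1  0  0  0]
  T: [-3 -2 -1  0  1 -1 -1]
RREF → pivots at {q,σ} ⇒ r = 2
Pivot set = {q,σ}, free = {f,m,t,ω,γ}
RREF:
  r0: [   1    0    1   -2   -1    1    1]
  r1: [   0    1   -1    3    1   -1   -1]
Fix exponent of γ at 1, f at 0, m at 0, t at 0, ω at 0; solve each RREF row for its pivot's exponent:
  r0: exp(q) + (1)·1 = 0 ⇒ exp(q) = -1
  r1: exp(σ) + (-1)·1 = 0 ⇒ exp(σ) = 1
Π_5 = q^-1 · σ · γ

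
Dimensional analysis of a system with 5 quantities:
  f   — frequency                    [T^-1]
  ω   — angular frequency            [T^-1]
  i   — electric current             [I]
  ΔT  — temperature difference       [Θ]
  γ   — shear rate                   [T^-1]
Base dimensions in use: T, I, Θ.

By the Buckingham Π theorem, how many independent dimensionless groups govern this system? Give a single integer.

2

Exponent matrix [T,I,Θ] × [f,ω,i,ΔT,γ]:
  T: [-1 -1  0  0 -1]
  I: [ 0  0  1  0  0]
  Θ: [ 0  0  0  1  0]
RREF → pivots at {f,i,ΔT} ⇒ r = 3
Π count = n − r = 5 − 3 = 2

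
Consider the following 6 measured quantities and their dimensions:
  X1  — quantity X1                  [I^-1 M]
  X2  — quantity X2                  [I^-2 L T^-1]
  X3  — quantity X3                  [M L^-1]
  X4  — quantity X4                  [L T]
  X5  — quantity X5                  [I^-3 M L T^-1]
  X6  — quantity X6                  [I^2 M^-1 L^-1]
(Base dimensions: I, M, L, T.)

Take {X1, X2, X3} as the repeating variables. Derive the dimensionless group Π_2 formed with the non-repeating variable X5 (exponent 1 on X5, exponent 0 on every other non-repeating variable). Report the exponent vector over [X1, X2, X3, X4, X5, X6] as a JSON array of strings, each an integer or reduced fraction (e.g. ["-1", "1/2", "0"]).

Dimensional matrix (I×M×L×T by X1×X2×X3×X4×X5×X6):
  I: [-1 -2  0  0 -3  2]
  M: [ 1  0  1  0  1 -1]
  L: [ 0  1 -1  1  1 -1]
  T: [ 0 -1  0  1 -1  0]
Echelon form has 3 nonzero rows (pivots: X1,X2,X3)
Pivot set = {X1,X2,X3}, free = {X4,X5,X6}
RREF:
  r0: [   1    0    0    2    1   -2]
  r1: [   0    1    0   -1    1    0]
  r2: [   0    0    1   -2    0    1]
  r3: [   0    0    0    0    0    0]
Fix exponent of X5 at 1, X4 at 0, X6 at 0; solve each RREF row for its pivot's exponent:
  r0: exp(X1) + (1)·1 = 0 ⇒ exp(X1) = -1
  r1: exp(X2) + (1)·1 = 0 ⇒ exp(X2) = -1
  r2: exp(X3) + (0)·1 = 0 ⇒ exp(X3) = 0
Π_2 = X1^-1 · X2^-1 · X5

["-1", "-1", "0", "0", "1", "0"]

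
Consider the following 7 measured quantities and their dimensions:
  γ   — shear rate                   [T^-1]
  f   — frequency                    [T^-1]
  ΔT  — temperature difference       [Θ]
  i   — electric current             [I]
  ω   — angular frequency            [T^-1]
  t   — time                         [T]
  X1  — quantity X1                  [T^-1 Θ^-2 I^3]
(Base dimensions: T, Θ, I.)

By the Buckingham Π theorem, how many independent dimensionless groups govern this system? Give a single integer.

4

Exponent matrix [T,Θ,I] × [γ,f,ΔT,i,ω,t,X1]:
  T: [-1 -1  0  0 -1  1 -1]
  Θ: [ 0  0  1  0  0  0 -2]
  I: [ 0  0  0  1  0  0  3]
Echelon form has 3 nonzero rows (pivots: γ,ΔT,i)
7 vars − rank 3 = 4 Π groups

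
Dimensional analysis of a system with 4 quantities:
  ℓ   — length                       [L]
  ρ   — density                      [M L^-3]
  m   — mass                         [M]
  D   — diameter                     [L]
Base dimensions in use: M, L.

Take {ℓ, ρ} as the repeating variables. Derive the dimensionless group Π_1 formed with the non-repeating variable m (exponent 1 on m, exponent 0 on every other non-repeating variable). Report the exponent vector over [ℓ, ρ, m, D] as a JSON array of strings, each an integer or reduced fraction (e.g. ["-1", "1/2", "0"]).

["-3", "-1", "1", "0"]

Dimensional matrix (M×L by ℓ×ρ×m×D):
  M: [ 0  1  1  0]
  L: [ 1 -3  0  1]
Row reduction gives pivot columns ℓ,ρ; rank = 2
Pivot set = {ℓ,ρ}, free = {m,D}
RREF:
  r0: [   1    0    3    1]
  r1: [   0    1    1    0]
Fix exponent of m at 1, D at 0; solve each RREF row for its pivot's exponent:
  r0: exp(ℓ) + (3)·1 = 0 ⇒ exp(ℓ) = -3
  r1: exp(ρ) + (1)·1 = 0 ⇒ exp(ρ) = -1
Π_1 = ℓ^-3 · ρ^-1 · m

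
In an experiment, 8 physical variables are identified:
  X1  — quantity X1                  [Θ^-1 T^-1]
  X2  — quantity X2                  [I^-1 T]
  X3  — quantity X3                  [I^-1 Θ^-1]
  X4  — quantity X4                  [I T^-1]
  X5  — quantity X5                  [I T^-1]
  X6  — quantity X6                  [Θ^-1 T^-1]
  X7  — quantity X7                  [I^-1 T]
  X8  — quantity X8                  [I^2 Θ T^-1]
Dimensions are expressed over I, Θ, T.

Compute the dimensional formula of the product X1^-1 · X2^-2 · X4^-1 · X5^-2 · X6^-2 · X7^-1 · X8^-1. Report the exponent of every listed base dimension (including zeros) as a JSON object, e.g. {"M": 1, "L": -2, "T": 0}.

{"I": -2, "Θ": 2, "T": 4}

Dimensional matrix (I×Θ×T by X1×X2×X3×X4×X5×X6×X7×X8):
  I: [ 0 -1 -1  1  1  0 -1  2]
  Θ: [-1  0 -1  0  0 -1  0  1]
  T: [-1  1  0 -1 -1 -1  1 -1]
  [I]: (-1)·0+(-2)·-1+(-1)·1+(-2)·1+(-2)·0+(-1)·-1+(-1)·2 = -2
  [Θ]: (-1)·-1+(-2)·0+(-1)·0+(-2)·0+(-2)·-1+(-1)·0+(-1)·1 = 2
  [T]: (-1)·-1+(-2)·1+(-1)·-1+(-2)·-1+(-2)·-1+(-1)·1+(-1)·-1 = 4
⇒ I^-2 Θ^2 T^4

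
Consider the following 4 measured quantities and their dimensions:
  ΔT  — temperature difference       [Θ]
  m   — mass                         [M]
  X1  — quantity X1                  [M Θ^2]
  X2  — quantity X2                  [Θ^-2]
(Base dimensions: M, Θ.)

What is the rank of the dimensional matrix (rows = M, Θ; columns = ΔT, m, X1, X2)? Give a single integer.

2

Write exponents as rows M,Θ / cols ΔT,m,X1,X2:
  M: [ 0  1  1  0]
  Θ: [ 1  0  2 -2]
Row reduction gives pivot columns ΔT,m; rank = 2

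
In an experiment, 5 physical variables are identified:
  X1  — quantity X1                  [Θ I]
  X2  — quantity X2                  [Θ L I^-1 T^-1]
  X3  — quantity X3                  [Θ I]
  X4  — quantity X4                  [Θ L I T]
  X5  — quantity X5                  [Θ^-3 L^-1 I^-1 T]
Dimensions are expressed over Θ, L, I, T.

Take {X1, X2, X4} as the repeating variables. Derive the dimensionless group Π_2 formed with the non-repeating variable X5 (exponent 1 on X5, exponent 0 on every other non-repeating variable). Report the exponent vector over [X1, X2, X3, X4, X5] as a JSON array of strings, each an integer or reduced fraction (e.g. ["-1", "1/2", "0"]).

Write exponents as rows Θ,L,I,T / cols X1,X2,X3,X4,X5:
  Θ: [ 1  1  1  1 -3]
  L: [ 0  1  0  1 -1]
  I: [ 1 -1  1  1 -1]
  T: [ 0 -1  0  1  1]
Echelon form has 3 nonzero rows (pivots: X1,X2,X4)
Pivot set = {X1,X2,X4}, free = {X3,X5}
RREF:
  r0: [   1    0    1    0   -2]
  r1: [   0    1    0    0   -1]
  r2: [   0    0    0    1    0]
  r3: [   0    0    0    0    0]
Fix exponent of X5 at 1, X3 at 0; solve each RREF row for its pivot's exponent:
  r0: exp(X1) + (-2)·1 = 0 ⇒ exp(X1) = 2
  r1: exp(X2) + (-1)·1 = 0 ⇒ exp(X2) = 1
  r2: exp(X4) + (0)·1 = 0 ⇒ exp(X4) = 0
Π_2 = X1^2 · X2 · X5

["2", "1", "0", "0", "1"]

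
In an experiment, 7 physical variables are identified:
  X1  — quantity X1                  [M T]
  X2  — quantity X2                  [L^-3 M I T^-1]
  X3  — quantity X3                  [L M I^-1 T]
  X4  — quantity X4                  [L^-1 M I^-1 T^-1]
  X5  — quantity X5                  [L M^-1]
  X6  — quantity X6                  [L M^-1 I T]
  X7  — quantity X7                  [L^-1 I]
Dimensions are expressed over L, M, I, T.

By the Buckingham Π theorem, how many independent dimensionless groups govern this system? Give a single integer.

4

Exponent matrix [L,M,I,T] × [X1,X2,X3,X4,X5,X6,X7]:
  L: [ 0 -3  1 -1  1  1 -1]
  M: [ 1  1  1  1 -1 -1  0]
  I: [ 0  1 -1 -1  0  1  1]
  T: [ 1 -1  1 -1  0  1  0]
Row reduction gives pivot columns X1,X2,X3; rank = 3
Π count = n − r = 7 − 3 = 4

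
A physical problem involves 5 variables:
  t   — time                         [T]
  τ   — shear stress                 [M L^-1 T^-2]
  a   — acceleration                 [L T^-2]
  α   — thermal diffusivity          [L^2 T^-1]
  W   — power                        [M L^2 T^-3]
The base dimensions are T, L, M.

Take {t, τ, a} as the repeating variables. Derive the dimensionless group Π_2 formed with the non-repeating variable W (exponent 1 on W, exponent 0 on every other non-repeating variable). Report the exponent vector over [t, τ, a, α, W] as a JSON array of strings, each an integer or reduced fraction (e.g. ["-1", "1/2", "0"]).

Dimensional matrix (T×L×M by t×τ×a×α×W):
  T: [ 1 -2 -2 -1 -3]
  L: [ 0 -1  1  2  2]
  M: [ 0  1  0  0  1]
RREF → pivots at {t,τ,a} ⇒ r = 3
Pivot set = {t,τ,a}, free = {α,W}
RREF:
  r0: [   1    0    0    3    5]
  r1: [   0    1    0    0    1]
  r2: [   0    0    1    2    3]
Fix exponent of W at 1, α at 0; solve each RREF row for its pivot's exponent:
  r0: exp(t) + (5)·1 = 0 ⇒ exp(t) = -5
  r1: exp(τ) + (1)·1 = 0 ⇒ exp(τ) = -1
  r2: exp(a) + (3)·1 = 0 ⇒ exp(a) = -3
Π_2 = t^-5 · τ^-1 · a^-3 · W

["-5", "-1", "-3", "0", "1"]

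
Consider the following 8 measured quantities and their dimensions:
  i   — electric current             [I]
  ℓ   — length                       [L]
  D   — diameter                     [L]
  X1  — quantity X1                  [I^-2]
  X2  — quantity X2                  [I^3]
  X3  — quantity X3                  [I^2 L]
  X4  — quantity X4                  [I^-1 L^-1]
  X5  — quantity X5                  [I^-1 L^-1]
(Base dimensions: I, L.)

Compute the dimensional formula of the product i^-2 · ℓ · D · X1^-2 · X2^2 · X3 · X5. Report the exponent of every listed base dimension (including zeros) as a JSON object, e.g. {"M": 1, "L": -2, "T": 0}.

{"I": 9, "L": 2}

Dimensional matrix (I×L by i×ℓ×D×X1×X2×X3×X4×X5):
  I: [ 1  0  0 -2  3  2 -1 -1]
  L: [ 0  1  1  0  0  1 -1 -1]
  [I]: (-2)·1+(1)·0+(1)·0+(-2)·-2+(2)·3+(1)·2+(1)·-1 = 9
  [L]: (-2)·0+(1)·1+(1)·1+(-2)·0+(2)·0+(1)·1+(1)·-1 = 2
⇒ I^9 L^2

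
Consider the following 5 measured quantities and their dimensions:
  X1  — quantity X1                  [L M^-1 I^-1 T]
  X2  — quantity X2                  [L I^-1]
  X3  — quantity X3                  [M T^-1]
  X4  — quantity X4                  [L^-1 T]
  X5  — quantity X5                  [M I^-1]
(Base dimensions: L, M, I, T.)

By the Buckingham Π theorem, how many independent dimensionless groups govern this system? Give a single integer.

Dimensional matrix (L×M×I×T by X1×X2×X3×X4×X5):
  L: [ 1  1  0 -1  0]
  M: [-1  0  1  0  1]
  I: [-1 -1  0  0 -1]
  T: [ 1  0 -1  1  0]
Row reduction gives pivot columns X1,X2,X4; rank = 3
Π count = n − r = 5 − 3 = 2

2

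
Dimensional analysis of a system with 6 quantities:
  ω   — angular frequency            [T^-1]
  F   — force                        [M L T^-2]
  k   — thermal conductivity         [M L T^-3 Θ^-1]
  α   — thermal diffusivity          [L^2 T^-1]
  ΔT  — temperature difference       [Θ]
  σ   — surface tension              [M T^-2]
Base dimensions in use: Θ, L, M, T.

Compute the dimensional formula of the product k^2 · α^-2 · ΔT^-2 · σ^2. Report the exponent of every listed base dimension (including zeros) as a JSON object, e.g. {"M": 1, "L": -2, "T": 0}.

Dimensional matrix (Θ×L×M×T by ω×F×k×α×ΔT×σ):
  Θ: [ 0  0 -1  0  1  0]
  L: [ 0  1  1  2  0  0]
  M: [ 0  1  1  0  0  1]
  T: [-1 -2 -3 -1  0 -2]
  [Θ]: (2)·-1+(-2)·0+(-2)·1+(2)·0 = -4
  [L]: (2)·1+(-2)·2+(-2)·0+(2)·0 = -2
  [M]: (2)·1+(-2)·0+(-2)·0+(2)·1 = 4
  [T]: (2)·-3+(-2)·-1+(-2)·0+(2)·-2 = -8
⇒ Θ^-4 L^-2 M^4 T^-8

{"Θ": -4, "L": -2, "M": 4, "T": -8}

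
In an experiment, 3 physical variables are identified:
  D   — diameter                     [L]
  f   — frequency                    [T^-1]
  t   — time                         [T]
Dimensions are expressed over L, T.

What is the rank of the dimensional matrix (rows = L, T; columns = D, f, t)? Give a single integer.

2

Write exponents as rows L,T / cols D,f,t:
  L: [ 1  0  0]
  T: [ 0 -1  1]
Echelon form has 2 nonzero rows (pivots: D,f)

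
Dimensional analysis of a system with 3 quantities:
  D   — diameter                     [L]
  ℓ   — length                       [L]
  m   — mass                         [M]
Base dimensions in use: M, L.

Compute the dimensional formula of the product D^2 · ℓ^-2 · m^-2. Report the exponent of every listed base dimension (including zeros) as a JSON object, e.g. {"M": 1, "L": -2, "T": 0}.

Exponent matrix [M,L] × [D,ℓ,m]:
  M: [ 0  0  1]
  L: [ 1  1  0]
  [M]: (2)·0+(-2)·0+(-2)·1 = -2
  [L]: (2)·1+(-2)·1+(-2)·0 = 0
⇒ M^-2

{"M": -2, "L": 0}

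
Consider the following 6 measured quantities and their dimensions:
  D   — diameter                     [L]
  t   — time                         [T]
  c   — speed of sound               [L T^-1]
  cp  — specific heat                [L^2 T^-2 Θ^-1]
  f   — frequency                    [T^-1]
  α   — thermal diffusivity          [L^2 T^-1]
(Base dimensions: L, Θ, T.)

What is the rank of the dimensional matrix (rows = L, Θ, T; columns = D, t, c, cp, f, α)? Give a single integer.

3

Dimensional matrix (L×Θ×T by D×t×c×cp×f×α):
  L: [ 1  0  1  2  0  2]
  Θ: [ 0  0  0 -1  0  0]
  T: [ 0  1 -1 -2 -1 -1]
Row reduction gives pivot columns D,t,cp; rank = 3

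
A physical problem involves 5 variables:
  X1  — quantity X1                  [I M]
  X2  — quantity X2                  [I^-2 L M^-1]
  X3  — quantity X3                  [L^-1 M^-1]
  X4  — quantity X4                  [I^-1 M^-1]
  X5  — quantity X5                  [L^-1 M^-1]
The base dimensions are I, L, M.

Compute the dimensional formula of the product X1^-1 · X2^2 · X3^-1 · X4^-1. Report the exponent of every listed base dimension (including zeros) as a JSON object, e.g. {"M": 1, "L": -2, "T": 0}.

Write exponents as rows I,L,M / cols X1,X2,X3,X4,X5:
  I: [ 1 -2  0 -1  0]
  L: [ 0  1 -1  0 -1]
  M: [ 1 -1 -1 -1 -1]
  [I]: (-1)·1+(2)·-2+(-1)·0+(-1)·-1 = -4
  [L]: (-1)·0+(2)·1+(-1)·-1+(-1)·0 = 3
  [M]: (-1)·1+(2)·-1+(-1)·-1+(-1)·-1 = -1
⇒ I^-4 L^3 M^-1

{"I": -4, "L": 3, "M": -1}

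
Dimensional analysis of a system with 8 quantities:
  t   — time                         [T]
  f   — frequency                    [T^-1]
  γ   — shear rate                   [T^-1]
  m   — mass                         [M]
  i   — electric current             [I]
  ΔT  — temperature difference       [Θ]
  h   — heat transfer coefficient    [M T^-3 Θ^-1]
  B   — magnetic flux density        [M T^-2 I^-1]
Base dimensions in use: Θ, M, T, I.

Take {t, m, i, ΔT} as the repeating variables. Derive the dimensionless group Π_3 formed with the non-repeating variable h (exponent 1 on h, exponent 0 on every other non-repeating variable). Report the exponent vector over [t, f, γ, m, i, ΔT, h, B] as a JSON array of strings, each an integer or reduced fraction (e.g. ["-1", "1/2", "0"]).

Exponent matrix [Θ,M,T,I] × [t,f,γ,m,i,ΔT,h,B]:
  Θ: [ 0  0  0  0  0  1 -1  0]
  M: [ 0  0  0  1  0  0  1  1]
  T: [ 1 -1 -1  0  0  0 -3 -2]
  I: [ 0  0  0  0  1  0  0 -1]
RREF → pivots at {t,m,i,ΔT} ⇒ r = 4
Pivot set = {t,m,i,ΔT}, free = {f,γ,h,B}
RREF:
  r0: [   1   -1   -1    0    0    0   -3   -2]
  r1: [   0    0    0    1    0    0    1    1]
  r2: [   0    0    0    0    1    0    0   -1]
  r3: [   0    0    0    0    0    1   -1    0]
Fix exponent of h at 1, f at 0, γ at 0, B at 0; solve each RREF row for its pivot's exponent:
  r0: exp(t) + (-3)·1 = 0 ⇒ exp(t) = 3
  r1: exp(m) + (1)·1 = 0 ⇒ exp(m) = -1
  r2: exp(i) + (0)·1 = 0 ⇒ exp(i) = 0
  r3: exp(ΔT) + (-1)·1 = 0 ⇒ exp(ΔT) = 1
Π_3 = t^3 · m^-1 · ΔT · h

["3", "0", "0", "-1", "0", "1", "1", "0"]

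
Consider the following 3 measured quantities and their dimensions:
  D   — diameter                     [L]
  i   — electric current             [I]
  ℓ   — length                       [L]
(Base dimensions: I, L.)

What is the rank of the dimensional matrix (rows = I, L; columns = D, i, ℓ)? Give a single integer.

Dimensional matrix (I×L by D×i×ℓ):
  I: [ 0  1  0]
  L: [ 1  0  1]
Row reduction gives pivot columns D,i; rank = 2

2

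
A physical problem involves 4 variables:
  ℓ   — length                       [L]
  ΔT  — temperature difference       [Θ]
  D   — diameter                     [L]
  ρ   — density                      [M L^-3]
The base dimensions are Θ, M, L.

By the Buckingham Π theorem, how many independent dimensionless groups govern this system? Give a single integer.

1

Write exponents as rows Θ,M,L / cols ℓ,ΔT,D,ρ:
  Θ: [ 0  1  0  0]
  M: [ 0  0  0  1]
  L: [ 1  0  1 -3]
Echelon form has 3 nonzero rows (pivots: ℓ,ΔT,ρ)
Π count = n − r = 4 − 3 = 1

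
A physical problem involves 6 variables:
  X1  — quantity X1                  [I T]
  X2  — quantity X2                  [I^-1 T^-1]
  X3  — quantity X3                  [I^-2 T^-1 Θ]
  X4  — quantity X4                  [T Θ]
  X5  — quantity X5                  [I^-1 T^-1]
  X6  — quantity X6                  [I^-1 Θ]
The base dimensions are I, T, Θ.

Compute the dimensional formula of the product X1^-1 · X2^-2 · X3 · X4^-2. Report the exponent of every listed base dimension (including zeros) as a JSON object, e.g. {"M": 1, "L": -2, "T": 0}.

Write exponents as rows I,T,Θ / cols X1,X2,X3,X4,X5,X6:
  I: [ 1 -1 -2  0 -1 -1]
  T: [ 1 -1 -1  1 -1  0]
  Θ: [ 0  0  1  1  0  1]
  [I]: (-1)·1+(-2)·-1+(1)·-2+(-2)·0 = -1
  [T]: (-1)·1+(-2)·-1+(1)·-1+(-2)·1 = -2
  [Θ]: (-1)·0+(-2)·0+(1)·1+(-2)·1 = -1
⇒ I^-1 T^-2 Θ^-1

{"I": -1, "T": -2, "Θ": -1}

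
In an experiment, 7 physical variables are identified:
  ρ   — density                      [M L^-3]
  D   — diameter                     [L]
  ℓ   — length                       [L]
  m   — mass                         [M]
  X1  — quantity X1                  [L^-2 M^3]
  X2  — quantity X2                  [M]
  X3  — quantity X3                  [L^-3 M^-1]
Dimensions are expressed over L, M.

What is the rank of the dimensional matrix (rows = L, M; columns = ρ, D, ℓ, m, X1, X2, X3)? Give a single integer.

2

Exponent matrix [L,M] × [ρ,D,ℓ,m,X1,X2,X3]:
  L: [-3  1  1  0 -2  0 -3]
  M: [ 1  0  0  1  3  1 -1]
Row reduction gives pivot columns ρ,D; rank = 2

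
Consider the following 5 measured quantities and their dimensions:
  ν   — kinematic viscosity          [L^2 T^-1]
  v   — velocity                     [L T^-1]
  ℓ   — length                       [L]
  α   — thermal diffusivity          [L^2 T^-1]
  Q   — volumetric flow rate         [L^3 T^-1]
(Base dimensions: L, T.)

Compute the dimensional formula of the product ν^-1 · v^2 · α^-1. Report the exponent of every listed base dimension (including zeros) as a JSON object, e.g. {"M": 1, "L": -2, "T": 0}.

Dimensional matrix (L×T by ν×v×ℓ×α×Q):
  L: [ 2  1  1  2  3]
  T: [-1 -1  0 -1 -1]
  [L]: (-1)·2+(2)·1+(-1)·2 = -2
  [T]: (-1)·-1+(2)·-1+(-1)·-1 = 0
⇒ L^-2

{"L": -2, "T": 0}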